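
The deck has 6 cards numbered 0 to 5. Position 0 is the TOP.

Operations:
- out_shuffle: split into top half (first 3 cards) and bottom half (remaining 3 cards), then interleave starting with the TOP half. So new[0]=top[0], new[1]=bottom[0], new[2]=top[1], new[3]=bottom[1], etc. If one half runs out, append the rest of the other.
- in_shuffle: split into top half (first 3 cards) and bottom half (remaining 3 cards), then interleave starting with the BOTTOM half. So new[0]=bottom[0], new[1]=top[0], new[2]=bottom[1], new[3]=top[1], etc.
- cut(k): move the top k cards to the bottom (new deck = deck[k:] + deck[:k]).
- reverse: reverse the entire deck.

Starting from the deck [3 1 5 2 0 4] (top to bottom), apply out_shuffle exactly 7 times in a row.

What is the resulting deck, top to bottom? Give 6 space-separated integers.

Answer: 3 5 0 1 2 4

Derivation:
After op 1 (out_shuffle): [3 2 1 0 5 4]
After op 2 (out_shuffle): [3 0 2 5 1 4]
After op 3 (out_shuffle): [3 5 0 1 2 4]
After op 4 (out_shuffle): [3 1 5 2 0 4]
After op 5 (out_shuffle): [3 2 1 0 5 4]
After op 6 (out_shuffle): [3 0 2 5 1 4]
After op 7 (out_shuffle): [3 5 0 1 2 4]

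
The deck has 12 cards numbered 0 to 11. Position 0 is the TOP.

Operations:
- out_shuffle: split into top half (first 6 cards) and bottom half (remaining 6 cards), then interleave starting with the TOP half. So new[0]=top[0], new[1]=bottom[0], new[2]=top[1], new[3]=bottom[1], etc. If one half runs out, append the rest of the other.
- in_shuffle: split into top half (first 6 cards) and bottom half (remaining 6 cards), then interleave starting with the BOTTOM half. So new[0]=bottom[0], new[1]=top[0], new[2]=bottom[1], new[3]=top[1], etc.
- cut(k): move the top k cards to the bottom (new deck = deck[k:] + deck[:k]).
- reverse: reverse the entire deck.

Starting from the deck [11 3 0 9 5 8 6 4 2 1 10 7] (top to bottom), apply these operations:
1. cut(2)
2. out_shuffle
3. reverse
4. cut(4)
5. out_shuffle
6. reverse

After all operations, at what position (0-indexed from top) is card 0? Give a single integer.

After op 1 (cut(2)): [0 9 5 8 6 4 2 1 10 7 11 3]
After op 2 (out_shuffle): [0 2 9 1 5 10 8 7 6 11 4 3]
After op 3 (reverse): [3 4 11 6 7 8 10 5 1 9 2 0]
After op 4 (cut(4)): [7 8 10 5 1 9 2 0 3 4 11 6]
After op 5 (out_shuffle): [7 2 8 0 10 3 5 4 1 11 9 6]
After op 6 (reverse): [6 9 11 1 4 5 3 10 0 8 2 7]
Card 0 is at position 8.

Answer: 8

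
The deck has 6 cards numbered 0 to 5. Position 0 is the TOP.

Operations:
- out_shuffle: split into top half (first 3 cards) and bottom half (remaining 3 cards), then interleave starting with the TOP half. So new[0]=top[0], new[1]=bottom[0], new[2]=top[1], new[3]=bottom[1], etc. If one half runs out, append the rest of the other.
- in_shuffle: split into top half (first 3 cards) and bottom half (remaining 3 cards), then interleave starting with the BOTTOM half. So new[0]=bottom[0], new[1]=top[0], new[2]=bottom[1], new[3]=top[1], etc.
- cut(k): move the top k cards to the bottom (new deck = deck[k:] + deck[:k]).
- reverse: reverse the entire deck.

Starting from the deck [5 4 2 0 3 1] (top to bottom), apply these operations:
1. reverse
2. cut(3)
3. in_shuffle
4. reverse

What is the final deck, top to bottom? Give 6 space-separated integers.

Answer: 5 0 4 3 2 1

Derivation:
After op 1 (reverse): [1 3 0 2 4 5]
After op 2 (cut(3)): [2 4 5 1 3 0]
After op 3 (in_shuffle): [1 2 3 4 0 5]
After op 4 (reverse): [5 0 4 3 2 1]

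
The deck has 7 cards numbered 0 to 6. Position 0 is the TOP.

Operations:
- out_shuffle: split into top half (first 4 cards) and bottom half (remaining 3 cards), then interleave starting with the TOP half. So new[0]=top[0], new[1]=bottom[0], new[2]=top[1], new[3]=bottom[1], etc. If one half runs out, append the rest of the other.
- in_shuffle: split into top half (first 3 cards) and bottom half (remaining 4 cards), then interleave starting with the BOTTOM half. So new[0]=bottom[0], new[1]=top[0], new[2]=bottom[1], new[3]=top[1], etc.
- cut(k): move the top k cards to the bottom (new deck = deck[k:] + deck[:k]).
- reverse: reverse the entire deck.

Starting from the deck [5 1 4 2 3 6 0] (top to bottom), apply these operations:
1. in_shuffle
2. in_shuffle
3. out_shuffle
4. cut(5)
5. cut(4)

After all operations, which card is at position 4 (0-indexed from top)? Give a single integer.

After op 1 (in_shuffle): [2 5 3 1 6 4 0]
After op 2 (in_shuffle): [1 2 6 5 4 3 0]
After op 3 (out_shuffle): [1 4 2 3 6 0 5]
After op 4 (cut(5)): [0 5 1 4 2 3 6]
After op 5 (cut(4)): [2 3 6 0 5 1 4]
Position 4: card 5.

Answer: 5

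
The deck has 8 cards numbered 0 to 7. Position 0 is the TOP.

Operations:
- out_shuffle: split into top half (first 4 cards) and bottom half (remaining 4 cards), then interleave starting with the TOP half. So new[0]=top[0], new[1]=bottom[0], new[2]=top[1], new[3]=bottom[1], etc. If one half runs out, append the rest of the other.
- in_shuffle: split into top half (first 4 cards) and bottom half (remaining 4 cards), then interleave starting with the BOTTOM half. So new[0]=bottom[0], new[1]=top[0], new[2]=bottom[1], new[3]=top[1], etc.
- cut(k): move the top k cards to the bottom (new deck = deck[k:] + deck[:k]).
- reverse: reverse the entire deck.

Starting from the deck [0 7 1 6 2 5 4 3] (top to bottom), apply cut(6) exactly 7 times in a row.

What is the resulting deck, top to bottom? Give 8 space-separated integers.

After op 1 (cut(6)): [4 3 0 7 1 6 2 5]
After op 2 (cut(6)): [2 5 4 3 0 7 1 6]
After op 3 (cut(6)): [1 6 2 5 4 3 0 7]
After op 4 (cut(6)): [0 7 1 6 2 5 4 3]
After op 5 (cut(6)): [4 3 0 7 1 6 2 5]
After op 6 (cut(6)): [2 5 4 3 0 7 1 6]
After op 7 (cut(6)): [1 6 2 5 4 3 0 7]

Answer: 1 6 2 5 4 3 0 7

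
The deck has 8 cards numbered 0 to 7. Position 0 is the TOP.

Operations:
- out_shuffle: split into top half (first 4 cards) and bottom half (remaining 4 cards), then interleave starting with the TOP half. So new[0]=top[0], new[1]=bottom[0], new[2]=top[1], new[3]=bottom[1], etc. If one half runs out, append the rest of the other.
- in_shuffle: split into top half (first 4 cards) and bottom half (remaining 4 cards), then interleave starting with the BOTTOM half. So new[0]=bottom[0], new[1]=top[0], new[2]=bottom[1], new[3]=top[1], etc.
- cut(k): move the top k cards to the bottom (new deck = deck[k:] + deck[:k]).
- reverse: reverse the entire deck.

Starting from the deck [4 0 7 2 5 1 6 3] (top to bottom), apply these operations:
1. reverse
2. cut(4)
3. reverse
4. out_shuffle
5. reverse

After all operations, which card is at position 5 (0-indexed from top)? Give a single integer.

Answer: 1

Derivation:
After op 1 (reverse): [3 6 1 5 2 7 0 4]
After op 2 (cut(4)): [2 7 0 4 3 6 1 5]
After op 3 (reverse): [5 1 6 3 4 0 7 2]
After op 4 (out_shuffle): [5 4 1 0 6 7 3 2]
After op 5 (reverse): [2 3 7 6 0 1 4 5]
Position 5: card 1.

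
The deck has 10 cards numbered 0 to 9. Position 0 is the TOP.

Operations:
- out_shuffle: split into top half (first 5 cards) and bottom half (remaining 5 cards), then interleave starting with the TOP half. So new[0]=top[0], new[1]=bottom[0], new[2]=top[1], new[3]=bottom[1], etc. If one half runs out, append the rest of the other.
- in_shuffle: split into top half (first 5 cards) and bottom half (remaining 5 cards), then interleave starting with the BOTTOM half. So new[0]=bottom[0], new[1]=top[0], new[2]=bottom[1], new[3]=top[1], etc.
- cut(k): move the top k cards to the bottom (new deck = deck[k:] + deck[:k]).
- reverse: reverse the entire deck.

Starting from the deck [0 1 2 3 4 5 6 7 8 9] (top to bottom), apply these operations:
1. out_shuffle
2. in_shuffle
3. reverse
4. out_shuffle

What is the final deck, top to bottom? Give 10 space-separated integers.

After op 1 (out_shuffle): [0 5 1 6 2 7 3 8 4 9]
After op 2 (in_shuffle): [7 0 3 5 8 1 4 6 9 2]
After op 3 (reverse): [2 9 6 4 1 8 5 3 0 7]
After op 4 (out_shuffle): [2 8 9 5 6 3 4 0 1 7]

Answer: 2 8 9 5 6 3 4 0 1 7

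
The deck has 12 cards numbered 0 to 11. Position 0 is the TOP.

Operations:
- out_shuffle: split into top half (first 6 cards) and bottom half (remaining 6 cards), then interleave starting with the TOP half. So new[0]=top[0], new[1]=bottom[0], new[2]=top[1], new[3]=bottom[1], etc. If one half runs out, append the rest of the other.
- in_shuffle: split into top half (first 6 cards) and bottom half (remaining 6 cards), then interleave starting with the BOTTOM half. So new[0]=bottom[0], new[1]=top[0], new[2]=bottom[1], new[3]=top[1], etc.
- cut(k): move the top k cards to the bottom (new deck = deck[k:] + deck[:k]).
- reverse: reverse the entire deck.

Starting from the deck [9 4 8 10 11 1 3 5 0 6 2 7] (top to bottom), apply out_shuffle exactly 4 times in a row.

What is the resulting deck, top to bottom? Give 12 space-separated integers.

Answer: 9 6 5 1 10 4 2 0 3 11 8 7

Derivation:
After op 1 (out_shuffle): [9 3 4 5 8 0 10 6 11 2 1 7]
After op 2 (out_shuffle): [9 10 3 6 4 11 5 2 8 1 0 7]
After op 3 (out_shuffle): [9 5 10 2 3 8 6 1 4 0 11 7]
After op 4 (out_shuffle): [9 6 5 1 10 4 2 0 3 11 8 7]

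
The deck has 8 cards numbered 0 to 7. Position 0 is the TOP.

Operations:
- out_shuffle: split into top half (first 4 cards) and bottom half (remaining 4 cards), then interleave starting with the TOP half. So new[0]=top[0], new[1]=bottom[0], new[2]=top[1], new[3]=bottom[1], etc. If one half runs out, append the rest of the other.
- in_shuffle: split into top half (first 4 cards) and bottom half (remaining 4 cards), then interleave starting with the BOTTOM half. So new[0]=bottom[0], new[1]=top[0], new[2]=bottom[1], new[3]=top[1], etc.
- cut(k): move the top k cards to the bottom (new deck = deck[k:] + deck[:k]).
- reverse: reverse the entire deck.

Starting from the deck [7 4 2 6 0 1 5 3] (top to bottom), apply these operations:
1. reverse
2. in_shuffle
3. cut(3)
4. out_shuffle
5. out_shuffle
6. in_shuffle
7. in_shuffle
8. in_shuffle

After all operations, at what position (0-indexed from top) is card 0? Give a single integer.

After op 1 (reverse): [3 5 1 0 6 2 4 7]
After op 2 (in_shuffle): [6 3 2 5 4 1 7 0]
After op 3 (cut(3)): [5 4 1 7 0 6 3 2]
After op 4 (out_shuffle): [5 0 4 6 1 3 7 2]
After op 5 (out_shuffle): [5 1 0 3 4 7 6 2]
After op 6 (in_shuffle): [4 5 7 1 6 0 2 3]
After op 7 (in_shuffle): [6 4 0 5 2 7 3 1]
After op 8 (in_shuffle): [2 6 7 4 3 0 1 5]
Card 0 is at position 5.

Answer: 5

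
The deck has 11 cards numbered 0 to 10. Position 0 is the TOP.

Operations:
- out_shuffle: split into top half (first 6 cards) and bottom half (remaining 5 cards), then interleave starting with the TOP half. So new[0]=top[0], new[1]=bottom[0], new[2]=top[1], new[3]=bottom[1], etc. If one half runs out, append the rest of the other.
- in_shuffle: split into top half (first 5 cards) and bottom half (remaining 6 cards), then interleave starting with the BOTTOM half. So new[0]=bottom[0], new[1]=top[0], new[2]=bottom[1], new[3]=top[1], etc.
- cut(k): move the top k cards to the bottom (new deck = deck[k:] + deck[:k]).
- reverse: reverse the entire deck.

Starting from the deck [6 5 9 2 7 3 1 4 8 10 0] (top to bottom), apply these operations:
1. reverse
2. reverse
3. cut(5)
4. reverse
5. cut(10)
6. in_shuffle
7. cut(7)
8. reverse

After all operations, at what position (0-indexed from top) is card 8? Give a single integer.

After op 1 (reverse): [0 10 8 4 1 3 7 2 9 5 6]
After op 2 (reverse): [6 5 9 2 7 3 1 4 8 10 0]
After op 3 (cut(5)): [3 1 4 8 10 0 6 5 9 2 7]
After op 4 (reverse): [7 2 9 5 6 0 10 8 4 1 3]
After op 5 (cut(10)): [3 7 2 9 5 6 0 10 8 4 1]
After op 6 (in_shuffle): [6 3 0 7 10 2 8 9 4 5 1]
After op 7 (cut(7)): [9 4 5 1 6 3 0 7 10 2 8]
After op 8 (reverse): [8 2 10 7 0 3 6 1 5 4 9]
Card 8 is at position 0.

Answer: 0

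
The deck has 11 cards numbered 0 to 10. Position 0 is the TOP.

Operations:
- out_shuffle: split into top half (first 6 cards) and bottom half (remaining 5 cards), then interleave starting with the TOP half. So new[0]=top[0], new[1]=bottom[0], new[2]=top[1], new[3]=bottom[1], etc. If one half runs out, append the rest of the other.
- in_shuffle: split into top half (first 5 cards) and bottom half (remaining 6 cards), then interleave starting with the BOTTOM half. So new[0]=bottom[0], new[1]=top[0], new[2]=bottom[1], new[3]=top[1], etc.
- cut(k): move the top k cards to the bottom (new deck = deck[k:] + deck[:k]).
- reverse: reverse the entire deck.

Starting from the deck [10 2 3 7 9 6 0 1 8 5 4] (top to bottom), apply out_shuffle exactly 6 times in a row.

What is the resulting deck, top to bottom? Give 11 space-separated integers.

Answer: 10 6 4 9 5 7 8 3 1 2 0

Derivation:
After op 1 (out_shuffle): [10 0 2 1 3 8 7 5 9 4 6]
After op 2 (out_shuffle): [10 7 0 5 2 9 1 4 3 6 8]
After op 3 (out_shuffle): [10 1 7 4 0 3 5 6 2 8 9]
After op 4 (out_shuffle): [10 5 1 6 7 2 4 8 0 9 3]
After op 5 (out_shuffle): [10 4 5 8 1 0 6 9 7 3 2]
After op 6 (out_shuffle): [10 6 4 9 5 7 8 3 1 2 0]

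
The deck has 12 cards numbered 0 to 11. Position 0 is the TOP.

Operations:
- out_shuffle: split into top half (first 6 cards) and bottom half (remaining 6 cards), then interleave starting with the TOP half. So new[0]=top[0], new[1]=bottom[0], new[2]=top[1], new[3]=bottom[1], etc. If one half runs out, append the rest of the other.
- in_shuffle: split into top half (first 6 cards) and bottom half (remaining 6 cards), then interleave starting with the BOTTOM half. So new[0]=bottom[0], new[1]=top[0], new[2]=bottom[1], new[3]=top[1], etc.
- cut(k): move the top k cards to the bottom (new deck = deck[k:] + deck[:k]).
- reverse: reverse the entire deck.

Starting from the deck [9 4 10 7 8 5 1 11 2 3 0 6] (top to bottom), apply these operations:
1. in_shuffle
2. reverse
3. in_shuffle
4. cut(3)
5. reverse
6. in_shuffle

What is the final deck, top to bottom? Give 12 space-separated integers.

After op 1 (in_shuffle): [1 9 11 4 2 10 3 7 0 8 6 5]
After op 2 (reverse): [5 6 8 0 7 3 10 2 4 11 9 1]
After op 3 (in_shuffle): [10 5 2 6 4 8 11 0 9 7 1 3]
After op 4 (cut(3)): [6 4 8 11 0 9 7 1 3 10 5 2]
After op 5 (reverse): [2 5 10 3 1 7 9 0 11 8 4 6]
After op 6 (in_shuffle): [9 2 0 5 11 10 8 3 4 1 6 7]

Answer: 9 2 0 5 11 10 8 3 4 1 6 7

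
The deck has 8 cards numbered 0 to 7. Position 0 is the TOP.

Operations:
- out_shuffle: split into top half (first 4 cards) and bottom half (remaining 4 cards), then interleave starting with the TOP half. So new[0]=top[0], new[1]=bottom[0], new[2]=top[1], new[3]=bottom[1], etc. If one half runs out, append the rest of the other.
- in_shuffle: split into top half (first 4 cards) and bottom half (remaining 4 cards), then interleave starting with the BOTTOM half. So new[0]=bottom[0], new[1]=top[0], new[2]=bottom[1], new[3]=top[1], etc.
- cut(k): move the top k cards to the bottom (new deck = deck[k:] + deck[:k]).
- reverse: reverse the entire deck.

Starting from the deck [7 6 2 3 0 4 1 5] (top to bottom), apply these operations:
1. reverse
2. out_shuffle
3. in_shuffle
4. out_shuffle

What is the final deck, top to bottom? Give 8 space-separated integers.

Answer: 4 0 5 1 6 7 3 2

Derivation:
After op 1 (reverse): [5 1 4 0 3 2 6 7]
After op 2 (out_shuffle): [5 3 1 2 4 6 0 7]
After op 3 (in_shuffle): [4 5 6 3 0 1 7 2]
After op 4 (out_shuffle): [4 0 5 1 6 7 3 2]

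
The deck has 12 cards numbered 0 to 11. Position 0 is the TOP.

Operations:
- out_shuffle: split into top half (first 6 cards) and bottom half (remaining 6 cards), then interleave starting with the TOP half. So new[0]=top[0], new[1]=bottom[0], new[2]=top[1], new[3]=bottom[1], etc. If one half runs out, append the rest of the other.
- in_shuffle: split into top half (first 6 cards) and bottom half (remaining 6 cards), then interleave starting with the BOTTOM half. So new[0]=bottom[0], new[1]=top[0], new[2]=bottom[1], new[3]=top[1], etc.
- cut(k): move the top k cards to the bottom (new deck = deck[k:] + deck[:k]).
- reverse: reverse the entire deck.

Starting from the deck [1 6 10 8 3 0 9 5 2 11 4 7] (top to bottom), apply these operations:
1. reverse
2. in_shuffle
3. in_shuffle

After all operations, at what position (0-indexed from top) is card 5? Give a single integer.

After op 1 (reverse): [7 4 11 2 5 9 0 3 8 10 6 1]
After op 2 (in_shuffle): [0 7 3 4 8 11 10 2 6 5 1 9]
After op 3 (in_shuffle): [10 0 2 7 6 3 5 4 1 8 9 11]
Card 5 is at position 6.

Answer: 6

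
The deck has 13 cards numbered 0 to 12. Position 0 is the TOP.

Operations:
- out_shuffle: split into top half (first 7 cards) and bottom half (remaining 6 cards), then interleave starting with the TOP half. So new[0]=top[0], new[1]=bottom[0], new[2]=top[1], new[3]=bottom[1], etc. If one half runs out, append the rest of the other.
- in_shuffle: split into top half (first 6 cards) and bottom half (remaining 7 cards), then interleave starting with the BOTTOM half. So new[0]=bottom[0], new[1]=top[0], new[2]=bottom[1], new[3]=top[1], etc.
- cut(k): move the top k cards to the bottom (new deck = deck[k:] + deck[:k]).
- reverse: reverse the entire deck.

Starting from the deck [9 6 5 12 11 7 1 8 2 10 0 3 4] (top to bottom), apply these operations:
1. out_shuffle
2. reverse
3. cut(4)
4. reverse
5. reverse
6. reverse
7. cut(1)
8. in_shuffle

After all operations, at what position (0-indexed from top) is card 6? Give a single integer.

Answer: 11

Derivation:
After op 1 (out_shuffle): [9 8 6 2 5 10 12 0 11 3 7 4 1]
After op 2 (reverse): [1 4 7 3 11 0 12 10 5 2 6 8 9]
After op 3 (cut(4)): [11 0 12 10 5 2 6 8 9 1 4 7 3]
After op 4 (reverse): [3 7 4 1 9 8 6 2 5 10 12 0 11]
After op 5 (reverse): [11 0 12 10 5 2 6 8 9 1 4 7 3]
After op 6 (reverse): [3 7 4 1 9 8 6 2 5 10 12 0 11]
After op 7 (cut(1)): [7 4 1 9 8 6 2 5 10 12 0 11 3]
After op 8 (in_shuffle): [2 7 5 4 10 1 12 9 0 8 11 6 3]
Card 6 is at position 11.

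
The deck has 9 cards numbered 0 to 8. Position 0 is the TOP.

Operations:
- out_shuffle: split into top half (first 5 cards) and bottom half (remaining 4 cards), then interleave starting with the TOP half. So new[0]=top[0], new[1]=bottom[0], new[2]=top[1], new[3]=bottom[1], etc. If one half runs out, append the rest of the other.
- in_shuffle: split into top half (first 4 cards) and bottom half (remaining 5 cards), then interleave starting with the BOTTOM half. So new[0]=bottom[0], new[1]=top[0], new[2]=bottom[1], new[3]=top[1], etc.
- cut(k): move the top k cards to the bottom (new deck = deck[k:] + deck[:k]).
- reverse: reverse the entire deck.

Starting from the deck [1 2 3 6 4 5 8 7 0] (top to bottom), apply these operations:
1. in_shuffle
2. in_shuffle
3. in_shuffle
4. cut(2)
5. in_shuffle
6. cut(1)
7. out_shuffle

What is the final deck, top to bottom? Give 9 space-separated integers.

After op 1 (in_shuffle): [4 1 5 2 8 3 7 6 0]
After op 2 (in_shuffle): [8 4 3 1 7 5 6 2 0]
After op 3 (in_shuffle): [7 8 5 4 6 3 2 1 0]
After op 4 (cut(2)): [5 4 6 3 2 1 0 7 8]
After op 5 (in_shuffle): [2 5 1 4 0 6 7 3 8]
After op 6 (cut(1)): [5 1 4 0 6 7 3 8 2]
After op 7 (out_shuffle): [5 7 1 3 4 8 0 2 6]

Answer: 5 7 1 3 4 8 0 2 6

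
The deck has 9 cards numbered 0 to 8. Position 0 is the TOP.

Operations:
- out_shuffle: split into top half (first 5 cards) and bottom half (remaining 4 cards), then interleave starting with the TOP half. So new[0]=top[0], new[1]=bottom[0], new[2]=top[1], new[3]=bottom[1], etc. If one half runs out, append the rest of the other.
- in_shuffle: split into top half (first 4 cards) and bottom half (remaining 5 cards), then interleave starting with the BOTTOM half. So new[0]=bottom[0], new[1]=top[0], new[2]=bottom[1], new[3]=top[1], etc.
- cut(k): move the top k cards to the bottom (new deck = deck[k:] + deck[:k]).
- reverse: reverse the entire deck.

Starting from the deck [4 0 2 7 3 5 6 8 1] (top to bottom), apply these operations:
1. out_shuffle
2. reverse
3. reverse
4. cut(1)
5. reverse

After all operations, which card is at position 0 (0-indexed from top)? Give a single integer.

After op 1 (out_shuffle): [4 5 0 6 2 8 7 1 3]
After op 2 (reverse): [3 1 7 8 2 6 0 5 4]
After op 3 (reverse): [4 5 0 6 2 8 7 1 3]
After op 4 (cut(1)): [5 0 6 2 8 7 1 3 4]
After op 5 (reverse): [4 3 1 7 8 2 6 0 5]
Position 0: card 4.

Answer: 4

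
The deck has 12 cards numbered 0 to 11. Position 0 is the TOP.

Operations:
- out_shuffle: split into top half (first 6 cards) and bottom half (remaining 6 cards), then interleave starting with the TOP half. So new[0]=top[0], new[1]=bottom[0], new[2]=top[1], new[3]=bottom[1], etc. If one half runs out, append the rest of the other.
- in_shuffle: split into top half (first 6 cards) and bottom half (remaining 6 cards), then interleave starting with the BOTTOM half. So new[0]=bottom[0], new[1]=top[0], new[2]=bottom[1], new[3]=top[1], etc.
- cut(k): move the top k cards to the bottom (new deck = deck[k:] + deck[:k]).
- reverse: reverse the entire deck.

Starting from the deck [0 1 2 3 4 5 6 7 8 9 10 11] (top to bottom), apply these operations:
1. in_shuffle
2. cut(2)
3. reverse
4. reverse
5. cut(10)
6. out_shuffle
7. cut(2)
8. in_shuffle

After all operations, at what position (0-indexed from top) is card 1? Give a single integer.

Answer: 9

Derivation:
After op 1 (in_shuffle): [6 0 7 1 8 2 9 3 10 4 11 5]
After op 2 (cut(2)): [7 1 8 2 9 3 10 4 11 5 6 0]
After op 3 (reverse): [0 6 5 11 4 10 3 9 2 8 1 7]
After op 4 (reverse): [7 1 8 2 9 3 10 4 11 5 6 0]
After op 5 (cut(10)): [6 0 7 1 8 2 9 3 10 4 11 5]
After op 6 (out_shuffle): [6 9 0 3 7 10 1 4 8 11 2 5]
After op 7 (cut(2)): [0 3 7 10 1 4 8 11 2 5 6 9]
After op 8 (in_shuffle): [8 0 11 3 2 7 5 10 6 1 9 4]
Card 1 is at position 9.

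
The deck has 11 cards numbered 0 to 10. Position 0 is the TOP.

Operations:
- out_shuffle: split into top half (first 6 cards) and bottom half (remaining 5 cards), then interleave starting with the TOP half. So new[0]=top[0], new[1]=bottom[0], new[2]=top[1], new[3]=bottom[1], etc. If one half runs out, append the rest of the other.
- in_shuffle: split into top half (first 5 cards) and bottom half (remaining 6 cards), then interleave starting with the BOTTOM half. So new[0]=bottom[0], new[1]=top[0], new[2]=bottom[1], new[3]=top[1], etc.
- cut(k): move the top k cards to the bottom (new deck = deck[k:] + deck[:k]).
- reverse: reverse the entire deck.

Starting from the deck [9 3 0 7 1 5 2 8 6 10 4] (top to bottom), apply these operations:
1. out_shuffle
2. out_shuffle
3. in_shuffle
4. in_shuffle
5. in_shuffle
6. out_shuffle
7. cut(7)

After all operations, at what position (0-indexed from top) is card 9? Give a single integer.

Answer: 7

Derivation:
After op 1 (out_shuffle): [9 2 3 8 0 6 7 10 1 4 5]
After op 2 (out_shuffle): [9 7 2 10 3 1 8 4 0 5 6]
After op 3 (in_shuffle): [1 9 8 7 4 2 0 10 5 3 6]
After op 4 (in_shuffle): [2 1 0 9 10 8 5 7 3 4 6]
After op 5 (in_shuffle): [8 2 5 1 7 0 3 9 4 10 6]
After op 6 (out_shuffle): [8 3 2 9 5 4 1 10 7 6 0]
After op 7 (cut(7)): [10 7 6 0 8 3 2 9 5 4 1]
Card 9 is at position 7.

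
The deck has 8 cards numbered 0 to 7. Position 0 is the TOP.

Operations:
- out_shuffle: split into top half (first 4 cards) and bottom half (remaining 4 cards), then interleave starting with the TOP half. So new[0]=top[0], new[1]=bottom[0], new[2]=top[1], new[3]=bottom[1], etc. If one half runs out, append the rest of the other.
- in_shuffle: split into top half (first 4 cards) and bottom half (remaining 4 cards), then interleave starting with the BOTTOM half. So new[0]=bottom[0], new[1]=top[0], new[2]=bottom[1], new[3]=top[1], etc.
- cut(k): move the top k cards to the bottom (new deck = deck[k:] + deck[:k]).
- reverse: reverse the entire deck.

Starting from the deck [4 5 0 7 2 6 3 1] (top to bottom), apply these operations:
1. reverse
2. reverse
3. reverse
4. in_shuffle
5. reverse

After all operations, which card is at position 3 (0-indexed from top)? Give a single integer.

Answer: 5

Derivation:
After op 1 (reverse): [1 3 6 2 7 0 5 4]
After op 2 (reverse): [4 5 0 7 2 6 3 1]
After op 3 (reverse): [1 3 6 2 7 0 5 4]
After op 4 (in_shuffle): [7 1 0 3 5 6 4 2]
After op 5 (reverse): [2 4 6 5 3 0 1 7]
Position 3: card 5.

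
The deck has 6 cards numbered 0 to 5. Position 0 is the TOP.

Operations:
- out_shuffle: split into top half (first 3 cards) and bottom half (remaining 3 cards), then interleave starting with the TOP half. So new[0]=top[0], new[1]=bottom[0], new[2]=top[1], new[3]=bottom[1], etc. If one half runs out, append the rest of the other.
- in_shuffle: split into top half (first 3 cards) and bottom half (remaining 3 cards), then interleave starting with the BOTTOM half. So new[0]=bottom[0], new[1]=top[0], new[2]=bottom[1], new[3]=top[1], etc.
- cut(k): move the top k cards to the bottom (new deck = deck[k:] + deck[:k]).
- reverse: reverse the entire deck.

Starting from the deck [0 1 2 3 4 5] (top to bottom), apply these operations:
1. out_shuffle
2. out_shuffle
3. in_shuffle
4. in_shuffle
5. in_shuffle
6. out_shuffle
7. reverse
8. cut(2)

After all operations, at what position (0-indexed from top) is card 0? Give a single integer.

After op 1 (out_shuffle): [0 3 1 4 2 5]
After op 2 (out_shuffle): [0 4 3 2 1 5]
After op 3 (in_shuffle): [2 0 1 4 5 3]
After op 4 (in_shuffle): [4 2 5 0 3 1]
After op 5 (in_shuffle): [0 4 3 2 1 5]
After op 6 (out_shuffle): [0 2 4 1 3 5]
After op 7 (reverse): [5 3 1 4 2 0]
After op 8 (cut(2)): [1 4 2 0 5 3]
Card 0 is at position 3.

Answer: 3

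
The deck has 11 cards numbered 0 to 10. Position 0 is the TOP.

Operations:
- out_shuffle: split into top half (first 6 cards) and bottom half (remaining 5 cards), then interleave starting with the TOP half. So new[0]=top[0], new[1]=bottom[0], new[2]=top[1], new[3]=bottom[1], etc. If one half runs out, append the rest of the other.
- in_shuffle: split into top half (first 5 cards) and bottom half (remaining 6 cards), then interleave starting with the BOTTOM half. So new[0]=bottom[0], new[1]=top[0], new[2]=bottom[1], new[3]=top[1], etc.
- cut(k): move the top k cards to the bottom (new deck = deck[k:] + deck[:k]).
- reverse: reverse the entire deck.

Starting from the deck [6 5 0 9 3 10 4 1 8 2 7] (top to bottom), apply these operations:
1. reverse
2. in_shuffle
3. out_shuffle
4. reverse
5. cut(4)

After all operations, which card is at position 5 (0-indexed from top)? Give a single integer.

After op 1 (reverse): [7 2 8 1 4 10 3 9 0 5 6]
After op 2 (in_shuffle): [10 7 3 2 9 8 0 1 5 4 6]
After op 3 (out_shuffle): [10 0 7 1 3 5 2 4 9 6 8]
After op 4 (reverse): [8 6 9 4 2 5 3 1 7 0 10]
After op 5 (cut(4)): [2 5 3 1 7 0 10 8 6 9 4]
Position 5: card 0.

Answer: 0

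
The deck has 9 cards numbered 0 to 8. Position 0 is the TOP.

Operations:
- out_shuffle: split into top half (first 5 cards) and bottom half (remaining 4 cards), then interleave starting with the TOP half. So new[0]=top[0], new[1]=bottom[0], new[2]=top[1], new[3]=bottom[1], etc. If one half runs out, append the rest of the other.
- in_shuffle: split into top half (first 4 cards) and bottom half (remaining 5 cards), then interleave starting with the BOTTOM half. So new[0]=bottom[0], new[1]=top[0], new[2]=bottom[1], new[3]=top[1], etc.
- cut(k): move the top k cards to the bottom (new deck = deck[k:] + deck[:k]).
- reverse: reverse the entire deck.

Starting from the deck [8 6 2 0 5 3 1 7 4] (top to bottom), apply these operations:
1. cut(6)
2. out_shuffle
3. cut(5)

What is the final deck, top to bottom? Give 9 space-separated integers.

After op 1 (cut(6)): [1 7 4 8 6 2 0 5 3]
After op 2 (out_shuffle): [1 2 7 0 4 5 8 3 6]
After op 3 (cut(5)): [5 8 3 6 1 2 7 0 4]

Answer: 5 8 3 6 1 2 7 0 4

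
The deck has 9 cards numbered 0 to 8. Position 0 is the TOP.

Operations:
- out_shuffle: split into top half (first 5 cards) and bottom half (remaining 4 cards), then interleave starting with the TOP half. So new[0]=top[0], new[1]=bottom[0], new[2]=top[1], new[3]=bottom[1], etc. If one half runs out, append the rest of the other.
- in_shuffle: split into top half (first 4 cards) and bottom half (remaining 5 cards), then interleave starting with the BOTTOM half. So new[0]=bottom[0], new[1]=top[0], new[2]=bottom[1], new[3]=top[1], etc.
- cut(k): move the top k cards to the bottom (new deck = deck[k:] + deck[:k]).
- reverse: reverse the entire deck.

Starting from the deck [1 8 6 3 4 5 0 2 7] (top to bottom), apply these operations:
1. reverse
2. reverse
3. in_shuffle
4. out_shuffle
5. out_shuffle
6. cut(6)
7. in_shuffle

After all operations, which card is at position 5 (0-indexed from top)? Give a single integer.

Answer: 5

Derivation:
After op 1 (reverse): [7 2 0 5 4 3 6 8 1]
After op 2 (reverse): [1 8 6 3 4 5 0 2 7]
After op 3 (in_shuffle): [4 1 5 8 0 6 2 3 7]
After op 4 (out_shuffle): [4 6 1 2 5 3 8 7 0]
After op 5 (out_shuffle): [4 3 6 8 1 7 2 0 5]
After op 6 (cut(6)): [2 0 5 4 3 6 8 1 7]
After op 7 (in_shuffle): [3 2 6 0 8 5 1 4 7]
Position 5: card 5.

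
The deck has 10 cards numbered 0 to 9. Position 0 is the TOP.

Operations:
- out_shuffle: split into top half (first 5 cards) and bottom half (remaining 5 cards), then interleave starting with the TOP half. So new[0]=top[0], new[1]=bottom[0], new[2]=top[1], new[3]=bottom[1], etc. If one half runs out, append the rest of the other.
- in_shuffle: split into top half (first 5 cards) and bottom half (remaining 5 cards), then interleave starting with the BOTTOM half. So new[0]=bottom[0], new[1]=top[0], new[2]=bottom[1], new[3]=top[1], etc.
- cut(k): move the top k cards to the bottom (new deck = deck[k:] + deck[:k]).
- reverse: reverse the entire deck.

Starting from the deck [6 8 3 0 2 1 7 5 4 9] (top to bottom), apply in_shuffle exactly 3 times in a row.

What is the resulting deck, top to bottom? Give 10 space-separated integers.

After op 1 (in_shuffle): [1 6 7 8 5 3 4 0 9 2]
After op 2 (in_shuffle): [3 1 4 6 0 7 9 8 2 5]
After op 3 (in_shuffle): [7 3 9 1 8 4 2 6 5 0]

Answer: 7 3 9 1 8 4 2 6 5 0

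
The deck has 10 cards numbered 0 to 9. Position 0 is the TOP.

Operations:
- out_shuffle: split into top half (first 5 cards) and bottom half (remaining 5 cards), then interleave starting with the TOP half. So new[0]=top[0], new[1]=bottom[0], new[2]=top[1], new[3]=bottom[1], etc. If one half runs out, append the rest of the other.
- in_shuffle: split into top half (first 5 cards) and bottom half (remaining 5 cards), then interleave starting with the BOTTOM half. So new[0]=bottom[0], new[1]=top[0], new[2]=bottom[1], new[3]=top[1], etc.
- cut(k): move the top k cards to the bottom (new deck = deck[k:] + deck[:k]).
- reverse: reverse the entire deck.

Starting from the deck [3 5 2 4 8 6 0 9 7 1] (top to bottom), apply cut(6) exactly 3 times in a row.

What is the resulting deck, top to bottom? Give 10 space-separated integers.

After op 1 (cut(6)): [0 9 7 1 3 5 2 4 8 6]
After op 2 (cut(6)): [2 4 8 6 0 9 7 1 3 5]
After op 3 (cut(6)): [7 1 3 5 2 4 8 6 0 9]

Answer: 7 1 3 5 2 4 8 6 0 9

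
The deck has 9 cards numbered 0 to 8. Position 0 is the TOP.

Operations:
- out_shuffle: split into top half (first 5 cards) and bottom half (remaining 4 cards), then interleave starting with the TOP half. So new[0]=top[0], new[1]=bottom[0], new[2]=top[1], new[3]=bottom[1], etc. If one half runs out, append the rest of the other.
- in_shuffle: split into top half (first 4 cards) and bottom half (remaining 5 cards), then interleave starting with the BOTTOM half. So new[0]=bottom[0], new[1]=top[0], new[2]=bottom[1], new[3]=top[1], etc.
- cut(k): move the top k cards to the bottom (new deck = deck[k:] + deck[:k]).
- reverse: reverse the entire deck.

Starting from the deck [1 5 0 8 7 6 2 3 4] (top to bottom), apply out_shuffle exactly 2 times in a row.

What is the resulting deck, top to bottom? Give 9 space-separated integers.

Answer: 1 3 6 8 5 4 2 7 0

Derivation:
After op 1 (out_shuffle): [1 6 5 2 0 3 8 4 7]
After op 2 (out_shuffle): [1 3 6 8 5 4 2 7 0]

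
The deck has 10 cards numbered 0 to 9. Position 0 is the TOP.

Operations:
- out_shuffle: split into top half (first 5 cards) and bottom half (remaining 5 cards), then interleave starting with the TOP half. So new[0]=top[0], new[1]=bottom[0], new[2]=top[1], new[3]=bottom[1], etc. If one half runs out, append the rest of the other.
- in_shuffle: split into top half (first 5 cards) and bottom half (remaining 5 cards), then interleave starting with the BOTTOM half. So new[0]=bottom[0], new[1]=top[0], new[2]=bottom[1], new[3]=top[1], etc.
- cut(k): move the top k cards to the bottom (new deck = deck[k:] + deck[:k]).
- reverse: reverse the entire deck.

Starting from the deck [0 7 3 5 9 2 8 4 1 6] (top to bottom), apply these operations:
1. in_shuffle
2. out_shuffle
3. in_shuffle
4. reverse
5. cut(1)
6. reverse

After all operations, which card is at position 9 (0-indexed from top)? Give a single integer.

Answer: 9

Derivation:
After op 1 (in_shuffle): [2 0 8 7 4 3 1 5 6 9]
After op 2 (out_shuffle): [2 3 0 1 8 5 7 6 4 9]
After op 3 (in_shuffle): [5 2 7 3 6 0 4 1 9 8]
After op 4 (reverse): [8 9 1 4 0 6 3 7 2 5]
After op 5 (cut(1)): [9 1 4 0 6 3 7 2 5 8]
After op 6 (reverse): [8 5 2 7 3 6 0 4 1 9]
Position 9: card 9.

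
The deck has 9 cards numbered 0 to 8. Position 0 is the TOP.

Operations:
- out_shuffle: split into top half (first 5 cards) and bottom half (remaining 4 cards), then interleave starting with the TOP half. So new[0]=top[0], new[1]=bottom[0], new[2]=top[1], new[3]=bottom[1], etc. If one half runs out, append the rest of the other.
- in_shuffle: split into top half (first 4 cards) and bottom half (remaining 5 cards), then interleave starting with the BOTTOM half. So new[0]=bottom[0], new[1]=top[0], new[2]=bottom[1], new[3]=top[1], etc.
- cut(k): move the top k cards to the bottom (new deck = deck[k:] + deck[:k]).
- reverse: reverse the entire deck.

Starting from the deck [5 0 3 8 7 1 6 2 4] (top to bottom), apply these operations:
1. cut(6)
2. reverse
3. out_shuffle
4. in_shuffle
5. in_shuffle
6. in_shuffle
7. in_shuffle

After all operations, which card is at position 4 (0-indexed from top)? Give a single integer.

After op 1 (cut(6)): [6 2 4 5 0 3 8 7 1]
After op 2 (reverse): [1 7 8 3 0 5 4 2 6]
After op 3 (out_shuffle): [1 5 7 4 8 2 3 6 0]
After op 4 (in_shuffle): [8 1 2 5 3 7 6 4 0]
After op 5 (in_shuffle): [3 8 7 1 6 2 4 5 0]
After op 6 (in_shuffle): [6 3 2 8 4 7 5 1 0]
After op 7 (in_shuffle): [4 6 7 3 5 2 1 8 0]
Position 4: card 5.

Answer: 5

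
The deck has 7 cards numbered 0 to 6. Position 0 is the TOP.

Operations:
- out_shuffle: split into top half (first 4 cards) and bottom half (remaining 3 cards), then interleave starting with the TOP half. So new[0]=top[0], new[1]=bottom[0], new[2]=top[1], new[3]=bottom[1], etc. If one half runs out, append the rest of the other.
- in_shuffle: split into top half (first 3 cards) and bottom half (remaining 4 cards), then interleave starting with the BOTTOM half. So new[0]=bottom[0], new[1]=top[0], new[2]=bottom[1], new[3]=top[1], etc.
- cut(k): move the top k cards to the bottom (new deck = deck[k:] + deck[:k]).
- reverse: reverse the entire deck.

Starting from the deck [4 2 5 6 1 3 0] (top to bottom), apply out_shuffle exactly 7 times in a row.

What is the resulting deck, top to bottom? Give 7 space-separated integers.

Answer: 4 1 2 3 5 0 6

Derivation:
After op 1 (out_shuffle): [4 1 2 3 5 0 6]
After op 2 (out_shuffle): [4 5 1 0 2 6 3]
After op 3 (out_shuffle): [4 2 5 6 1 3 0]
After op 4 (out_shuffle): [4 1 2 3 5 0 6]
After op 5 (out_shuffle): [4 5 1 0 2 6 3]
After op 6 (out_shuffle): [4 2 5 6 1 3 0]
After op 7 (out_shuffle): [4 1 2 3 5 0 6]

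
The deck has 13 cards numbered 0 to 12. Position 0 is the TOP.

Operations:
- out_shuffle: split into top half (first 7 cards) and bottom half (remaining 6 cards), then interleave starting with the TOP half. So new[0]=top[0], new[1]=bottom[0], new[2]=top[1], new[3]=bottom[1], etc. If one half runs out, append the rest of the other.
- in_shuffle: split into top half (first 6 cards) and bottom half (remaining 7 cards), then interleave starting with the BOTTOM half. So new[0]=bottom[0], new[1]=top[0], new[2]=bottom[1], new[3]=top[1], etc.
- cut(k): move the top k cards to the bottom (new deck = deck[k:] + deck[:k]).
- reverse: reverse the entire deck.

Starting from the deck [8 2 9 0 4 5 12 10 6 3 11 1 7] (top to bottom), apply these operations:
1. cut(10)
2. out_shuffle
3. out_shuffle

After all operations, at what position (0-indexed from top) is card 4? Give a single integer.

After op 1 (cut(10)): [11 1 7 8 2 9 0 4 5 12 10 6 3]
After op 2 (out_shuffle): [11 4 1 5 7 12 8 10 2 6 9 3 0]
After op 3 (out_shuffle): [11 10 4 2 1 6 5 9 7 3 12 0 8]
Card 4 is at position 2.

Answer: 2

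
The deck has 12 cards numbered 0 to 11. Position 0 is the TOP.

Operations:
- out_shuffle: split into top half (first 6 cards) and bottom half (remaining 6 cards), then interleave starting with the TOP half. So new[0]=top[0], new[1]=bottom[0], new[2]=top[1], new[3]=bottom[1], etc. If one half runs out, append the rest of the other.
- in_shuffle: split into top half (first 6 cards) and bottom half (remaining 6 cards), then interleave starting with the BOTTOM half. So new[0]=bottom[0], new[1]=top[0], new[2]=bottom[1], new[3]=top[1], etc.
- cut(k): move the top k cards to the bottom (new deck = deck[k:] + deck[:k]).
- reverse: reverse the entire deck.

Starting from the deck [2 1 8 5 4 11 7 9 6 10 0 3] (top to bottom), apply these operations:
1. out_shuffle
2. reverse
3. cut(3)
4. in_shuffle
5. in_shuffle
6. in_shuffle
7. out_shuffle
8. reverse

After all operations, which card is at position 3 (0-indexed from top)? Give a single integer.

After op 1 (out_shuffle): [2 7 1 9 8 6 5 10 4 0 11 3]
After op 2 (reverse): [3 11 0 4 10 5 6 8 9 1 7 2]
After op 3 (cut(3)): [4 10 5 6 8 9 1 7 2 3 11 0]
After op 4 (in_shuffle): [1 4 7 10 2 5 3 6 11 8 0 9]
After op 5 (in_shuffle): [3 1 6 4 11 7 8 10 0 2 9 5]
After op 6 (in_shuffle): [8 3 10 1 0 6 2 4 9 11 5 7]
After op 7 (out_shuffle): [8 2 3 4 10 9 1 11 0 5 6 7]
After op 8 (reverse): [7 6 5 0 11 1 9 10 4 3 2 8]
Position 3: card 0.

Answer: 0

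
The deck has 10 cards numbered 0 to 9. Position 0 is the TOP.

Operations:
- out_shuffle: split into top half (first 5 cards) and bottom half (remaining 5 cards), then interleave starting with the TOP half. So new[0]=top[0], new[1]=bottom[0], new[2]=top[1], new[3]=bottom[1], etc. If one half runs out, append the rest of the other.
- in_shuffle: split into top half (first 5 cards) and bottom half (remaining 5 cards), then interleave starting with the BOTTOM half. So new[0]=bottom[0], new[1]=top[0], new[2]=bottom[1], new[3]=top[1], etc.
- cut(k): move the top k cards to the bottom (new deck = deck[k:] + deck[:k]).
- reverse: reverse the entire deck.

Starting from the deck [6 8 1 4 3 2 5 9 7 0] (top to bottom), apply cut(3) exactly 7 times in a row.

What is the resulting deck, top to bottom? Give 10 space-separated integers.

Answer: 8 1 4 3 2 5 9 7 0 6

Derivation:
After op 1 (cut(3)): [4 3 2 5 9 7 0 6 8 1]
After op 2 (cut(3)): [5 9 7 0 6 8 1 4 3 2]
After op 3 (cut(3)): [0 6 8 1 4 3 2 5 9 7]
After op 4 (cut(3)): [1 4 3 2 5 9 7 0 6 8]
After op 5 (cut(3)): [2 5 9 7 0 6 8 1 4 3]
After op 6 (cut(3)): [7 0 6 8 1 4 3 2 5 9]
After op 7 (cut(3)): [8 1 4 3 2 5 9 7 0 6]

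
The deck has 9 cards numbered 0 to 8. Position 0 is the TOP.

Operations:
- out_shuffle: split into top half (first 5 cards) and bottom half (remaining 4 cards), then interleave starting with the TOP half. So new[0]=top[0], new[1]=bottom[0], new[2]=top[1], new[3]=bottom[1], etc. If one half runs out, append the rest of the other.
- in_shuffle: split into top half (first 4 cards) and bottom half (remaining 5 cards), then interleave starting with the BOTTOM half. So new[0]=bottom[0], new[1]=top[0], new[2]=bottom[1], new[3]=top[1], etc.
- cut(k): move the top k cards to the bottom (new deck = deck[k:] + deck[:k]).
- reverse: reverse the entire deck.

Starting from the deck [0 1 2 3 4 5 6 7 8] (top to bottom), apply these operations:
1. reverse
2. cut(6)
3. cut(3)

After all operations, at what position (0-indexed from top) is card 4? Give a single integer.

Answer: 4

Derivation:
After op 1 (reverse): [8 7 6 5 4 3 2 1 0]
After op 2 (cut(6)): [2 1 0 8 7 6 5 4 3]
After op 3 (cut(3)): [8 7 6 5 4 3 2 1 0]
Card 4 is at position 4.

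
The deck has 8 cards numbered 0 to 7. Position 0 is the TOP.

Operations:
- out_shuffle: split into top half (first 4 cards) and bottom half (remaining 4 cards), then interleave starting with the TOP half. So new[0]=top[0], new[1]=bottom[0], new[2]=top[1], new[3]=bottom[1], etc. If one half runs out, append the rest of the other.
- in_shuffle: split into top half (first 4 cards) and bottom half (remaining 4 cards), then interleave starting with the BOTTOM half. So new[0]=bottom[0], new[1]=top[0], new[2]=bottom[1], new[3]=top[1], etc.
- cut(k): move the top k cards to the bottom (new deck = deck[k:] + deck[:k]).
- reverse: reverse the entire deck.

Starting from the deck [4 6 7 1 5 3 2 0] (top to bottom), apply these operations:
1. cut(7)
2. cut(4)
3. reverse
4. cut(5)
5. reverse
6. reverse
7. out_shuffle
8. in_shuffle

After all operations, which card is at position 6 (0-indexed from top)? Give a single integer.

After op 1 (cut(7)): [0 4 6 7 1 5 3 2]
After op 2 (cut(4)): [1 5 3 2 0 4 6 7]
After op 3 (reverse): [7 6 4 0 2 3 5 1]
After op 4 (cut(5)): [3 5 1 7 6 4 0 2]
After op 5 (reverse): [2 0 4 6 7 1 5 3]
After op 6 (reverse): [3 5 1 7 6 4 0 2]
After op 7 (out_shuffle): [3 6 5 4 1 0 7 2]
After op 8 (in_shuffle): [1 3 0 6 7 5 2 4]
Position 6: card 2.

Answer: 2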